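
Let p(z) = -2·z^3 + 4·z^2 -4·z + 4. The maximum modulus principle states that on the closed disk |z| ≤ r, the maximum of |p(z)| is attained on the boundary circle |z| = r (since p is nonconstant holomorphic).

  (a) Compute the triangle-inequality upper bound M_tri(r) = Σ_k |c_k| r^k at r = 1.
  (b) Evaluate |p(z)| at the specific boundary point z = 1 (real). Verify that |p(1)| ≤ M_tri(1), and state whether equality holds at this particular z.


Coefficients: c_0 = 4, c_1 = -4, c_2 = 4, c_3 = -2. Radius r = 1.
Part (a). Triangle bound: M_tri(r) = Σ_k |c_k| r^k
  = |4|·1^0 + |-4|·1^1 + |4|·1^2 + |-2|·1^3
  = 4 + 4 + 4 + 2 = 14.
This bounds M(r) := max_{|z|=r} |p(z)| from above; equality holds iff all terms c_k z^k can be made to align in phase at a single z on |z|=r.
Part (b). At z = 1 (real, on the circle |z| = r):
  p(1) = (4)·1^0 + (-4)·1^1 + (4)·1^2 + (-2)·1^3 = 2.
  |p(1)| = 2.
Check: |p(1)| = 2 ≤ 14 = M_tri(1). ✓ Equality does not hold at z = 1 (the coefficients have mixed signs, so the terms do not all align in phase there).

M_tri(1) = 14; |p(1)| = 2; equality at z=1: no.


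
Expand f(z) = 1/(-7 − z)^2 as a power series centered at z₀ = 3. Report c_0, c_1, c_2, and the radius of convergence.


Let w = z − z₀, so z = z₀ + w.
Then -7 − z = -7 − (z₀ + w) = (-7 − z₀) − w = -10 − w.
f(z) = 1/(-10 − w)^2 = (1/(-10)^2) · (1 − w/(-10))^{−2}.
By the binomial series (1−u)^{−2} = Σ_{n≥0} C(n+1, 1) u^n for |u|<1, with u = w/(-10):
  c_n = C(n+1, 1) / (-10)^(n+2).
  c_0 = 1/(-10)^2 = 1/100.
  c_1 = 2/(-10)^3 = -1/500.
  c_2 = 3/(-10)^4 = 3/10000.
The series is valid for |w/d| < 1, i.e. |z − z₀| < |d|.
Radius of convergence: R = |-7 − z₀| = |-10| = 10 (distance from z₀ to the singularity z = -7).

c_0 = 1/100, c_1 = -1/500, c_2 = 3/10000; R = 10.


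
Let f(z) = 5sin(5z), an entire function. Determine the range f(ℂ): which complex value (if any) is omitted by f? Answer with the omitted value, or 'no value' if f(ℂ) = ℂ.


Little Picard bounds the complement of f(ℂ) to at most one point.
sin is entire and surjective onto ℂ: for every w ∈ ℂ, sin(ζ) = w has a solution ζ ∈ ℂ (e.g., via the complex inverse arcsin). With ζ = 5z this gives z = ζ/(5). Then 5·sin(5z) takes every value in 5·ℂ = ℂ, and adding 0 is a bijection of ℂ. So f is surjective and omits no value. (Note: only on the real line is sin bounded by [−1, 1].)

Omitted value: no value.


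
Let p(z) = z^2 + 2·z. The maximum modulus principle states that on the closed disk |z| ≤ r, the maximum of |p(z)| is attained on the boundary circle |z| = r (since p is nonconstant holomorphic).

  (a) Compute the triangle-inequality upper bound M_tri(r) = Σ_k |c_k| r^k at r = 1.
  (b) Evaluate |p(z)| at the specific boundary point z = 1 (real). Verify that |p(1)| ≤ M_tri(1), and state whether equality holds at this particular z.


Coefficients: c_0 = 0, c_1 = 2, c_2 = 1. Radius r = 1.
Part (a). Triangle bound: M_tri(r) = Σ_k |c_k| r^k
  = |0|·1^0 + |2|·1^1 + |1|·1^2
  = 0 + 2 + 1 = 3.
This bounds M(r) := max_{|z|=r} |p(z)| from above; equality holds iff all terms c_k z^k can be made to align in phase at a single z on |z|=r.
Part (b). At z = 1 (real, on the circle |z| = r):
  p(1) = (0)·1^0 + (2)·1^1 + (1)·1^2 = 3.
  |p(1)| = 3.
Since all nonzero coefficients share the same sign, |p(1)| = 3 = M_tri(1); the triangle bound is attained at z = 1, so in fact M(r) = 3.

M_tri(1) = 3; |p(1)| = 3; equality at z=1: yes.


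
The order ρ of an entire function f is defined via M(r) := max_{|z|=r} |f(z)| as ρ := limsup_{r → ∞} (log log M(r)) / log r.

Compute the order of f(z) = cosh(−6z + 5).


cosh(w) is a linear combination of e^{iw} and e^{−iw} (or e^w, e^{−w} in the hyperbolic case), so |cosh(w)| ≤ e^{|w|}. With w = −6z + 5, |w| ≤ 6|z| + 5 = 6r + 5 on |z| = r, giving M(r) ≤ e^{6r + 5}, so ρ ≤ 1. On a suitable ray (z = it for sin/cos; z = t for sinh/cosh, t real → ∞), |cosh(−6z + 5)| grows like e^{6|t|}/2, so ρ ≥ 1. Hence ρ = 1.
Therefore ρ = 1.

Order ρ = 1.


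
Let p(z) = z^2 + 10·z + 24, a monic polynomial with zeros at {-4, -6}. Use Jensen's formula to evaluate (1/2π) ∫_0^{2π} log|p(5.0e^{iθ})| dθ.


Zeros: -6, -4; r = 5.0.
Inside |z| < r: -4. Outside (|z| ≥ r): -6.
p(0) = 24, so log|p(0)| = log(24) = 3.1781.
Apply Jensen: I(r) = log|p(0)| + Σ_k log(r/|z_k|), summed over zeros inside |z| < r.
  log(r/|z_k|) for z_k = -4: log(5.0/4) = 0.2231
  Outside zeros (-6) contribute nothing to the Jensen sum.
Sum over inside zeros: 0.2231.
I(r) = log|p(0)| + (inside sum) = 3.1781 + 0.2231 = 3.4012.
Note: since some zeros are outside |z| ≤ r, the simplified n·log(r) form does NOT apply — only the inside zeros contribute.

I(r) ≈ 3.4012.


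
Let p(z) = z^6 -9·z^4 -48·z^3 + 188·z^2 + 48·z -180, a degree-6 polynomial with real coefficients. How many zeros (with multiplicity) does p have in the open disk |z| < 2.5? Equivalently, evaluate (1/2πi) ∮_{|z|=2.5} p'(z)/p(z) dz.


The zeros of p are: -1, (-3 + 3i), (-3 - 3i), 1, (3 + 1i), (3 - 1i).
Their magnitudes are: 1, 4.243, 4.243, 1, 3.162, 3.162.
Zeros with |z| < R = 2.5: -1, 1.
Count = 2.
By the argument principle, (1/2πi) ∮_{|z|=R} p'(z)/p(z) dz equals exactly this count.

Number of zeros inside |z| < 2.5: 2.


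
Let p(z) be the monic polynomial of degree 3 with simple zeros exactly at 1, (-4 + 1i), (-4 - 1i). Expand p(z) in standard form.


The polynomial is p(z) = ∏_{α ∈ S} (z − α), where S = {1, (-4 + 1i), (-4 - 1i)}.
Expanding the product yields: p(z) = z^3 + 7·z^2 + 9·z -17.
Note conjugate pairs combine to real quadratics: (z − (-4+1i))(z − (-4−1i)) = z² + 8z + 17.
The resulting polynomial has degree 3 and real coefficients as required.

p(z) = z^3 + 7·z^2 + 9·z -17.


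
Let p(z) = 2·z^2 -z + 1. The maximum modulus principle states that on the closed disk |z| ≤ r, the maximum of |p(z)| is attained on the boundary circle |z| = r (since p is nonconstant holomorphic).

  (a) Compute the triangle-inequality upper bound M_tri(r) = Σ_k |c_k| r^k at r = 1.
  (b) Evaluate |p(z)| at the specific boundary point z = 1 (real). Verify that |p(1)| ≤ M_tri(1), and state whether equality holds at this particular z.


Coefficients: c_0 = 1, c_1 = -1, c_2 = 2. Radius r = 1.
Part (a). Triangle bound: M_tri(r) = Σ_k |c_k| r^k
  = |1|·1^0 + |-1|·1^1 + |2|·1^2
  = 1 + 1 + 2 = 4.
This bounds M(r) := max_{|z|=r} |p(z)| from above; equality holds iff all terms c_k z^k can be made to align in phase at a single z on |z|=r.
Part (b). At z = 1 (real, on the circle |z| = r):
  p(1) = (1)·1^0 + (-1)·1^1 + (2)·1^2 = 2.
  |p(1)| = 2.
Check: |p(1)| = 2 ≤ 4 = M_tri(1). ✓ Equality does not hold at z = 1 (the coefficients have mixed signs, so the terms do not all align in phase there).

M_tri(1) = 4; |p(1)| = 2; equality at z=1: no.


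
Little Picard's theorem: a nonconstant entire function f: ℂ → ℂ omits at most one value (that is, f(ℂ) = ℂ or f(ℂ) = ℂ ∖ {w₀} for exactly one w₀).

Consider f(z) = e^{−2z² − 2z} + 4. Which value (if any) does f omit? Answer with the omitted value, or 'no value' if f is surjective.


Little Picard bounds the complement of f(ℂ) to at most one point.
The exponent g(z) = −2z² − 2z is a nonconstant polynomial, hence surjective onto ℂ. So e^{g(z)} takes every value in {e^w : w ∈ ℂ} = ℂ ∖ {0}. Adding 4 shifts the range to ℂ ∖ {4}. f omits exactly 4.

Omitted value: 4.


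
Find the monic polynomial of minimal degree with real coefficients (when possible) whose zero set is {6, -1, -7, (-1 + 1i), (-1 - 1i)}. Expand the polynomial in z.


The polynomial is p(z) = ∏_{α ∈ S} (z − α), where S = {6, -1, -7, (-1 + 1i), (-1 - 1i)}.
Expanding the product yields: p(z) = z^5 + 4·z^4 -35·z^3 -120·z^2 -166·z -84.
Note conjugate pairs combine to real quadratics: (z − (-1+1i))(z − (-1−1i)) = z² + 2z + 2.
The resulting polynomial has degree 5 and real coefficients as required.

p(z) = z^5 + 4·z^4 -35·z^3 -120·z^2 -166·z -84.


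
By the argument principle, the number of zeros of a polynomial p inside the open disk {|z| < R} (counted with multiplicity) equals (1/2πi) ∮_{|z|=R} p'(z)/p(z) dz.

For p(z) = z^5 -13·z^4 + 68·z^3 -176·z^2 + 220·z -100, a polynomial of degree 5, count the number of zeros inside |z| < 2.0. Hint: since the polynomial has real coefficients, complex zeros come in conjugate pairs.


The zeros of p are: 1, (3 + 1i), (3 - 1i), (3 + 1i), (3 - 1i).
Their magnitudes are: 1, 3.162, 3.162, 3.162, 3.162.
Zeros with |z| < R = 2.0: 1.
Count = 1.
By the argument principle, (1/2πi) ∮_{|z|=R} p'(z)/p(z) dz equals exactly this count.

Number of zeros inside |z| < 2.0: 1.


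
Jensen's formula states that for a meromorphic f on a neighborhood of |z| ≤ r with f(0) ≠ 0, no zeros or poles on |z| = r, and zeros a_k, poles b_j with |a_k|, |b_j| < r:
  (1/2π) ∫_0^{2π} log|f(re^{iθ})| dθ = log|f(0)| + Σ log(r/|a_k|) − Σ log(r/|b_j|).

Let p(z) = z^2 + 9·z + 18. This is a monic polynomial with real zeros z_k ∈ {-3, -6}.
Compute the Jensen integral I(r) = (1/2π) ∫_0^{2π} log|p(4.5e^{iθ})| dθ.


Zeros: -6, -3; r = 4.5.
Inside |z| < r: -3. Outside (|z| ≥ r): -6.
p(0) = 18, so log|p(0)| = log(18) = 2.8904.
Apply Jensen: I(r) = log|p(0)| + Σ_k log(r/|z_k|), summed over zeros inside |z| < r.
  log(r/|z_k|) for z_k = -3: log(4.5/3) = 0.4055
  Outside zeros (-6) contribute nothing to the Jensen sum.
Sum over inside zeros: 0.4055.
I(r) = log|p(0)| + (inside sum) = 2.8904 + 0.4055 = 3.2958.
Note: since some zeros are outside |z| ≤ r, the simplified n·log(r) form does NOT apply — only the inside zeros contribute.

I(r) ≈ 3.2958.


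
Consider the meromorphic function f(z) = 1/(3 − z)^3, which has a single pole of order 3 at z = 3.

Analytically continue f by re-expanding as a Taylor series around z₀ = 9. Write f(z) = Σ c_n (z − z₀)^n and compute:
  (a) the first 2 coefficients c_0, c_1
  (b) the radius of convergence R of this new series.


Let w = z − z₀, so z = z₀ + w.
Then 3 − z = 3 − (z₀ + w) = (3 − z₀) − w = -6 − w.
f(z) = 1/(-6 − w)^3 = (1/(-6)^3) · (1 − w/(-6))^{−3}.
By the binomial series (1−u)^{−3} = Σ_{n≥0} C(n+2, 2) u^n for |u|<1, with u = w/(-6):
  c_n = C(n+2, 2) / (-6)^(n+3).
  c_0 = 1/(-6)^3 = -1/216.
  c_1 = 3/(-6)^4 = 1/432.
The series is valid for |w/d| < 1, i.e. |z − z₀| < |d|.
Radius of convergence: R = |3 − z₀| = |-6| = 6 (distance from z₀ to the singularity z = 3).

c_0 = -1/216, c_1 = 1/432; R = 6.


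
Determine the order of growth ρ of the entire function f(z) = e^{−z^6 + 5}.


|e^{−z^6 + 5}| = e^{Re(-1·z^6) + 5} ≤ e^{1|z|^6 + 5} = e^{1r^6 + 5} on |z| = r, so ρ ≤ 6. Choosing z on |z|=r so that -1·z^6 is real positive (always possible by picking arg z appropriately) gives |f(z)| = e^{1r^6 + 5}, matching the bound. The additive constant 5 does not affect log log M(r) ~ 6·log r. Hence ρ = 6.
Therefore ρ = 6.

Order ρ = 6.


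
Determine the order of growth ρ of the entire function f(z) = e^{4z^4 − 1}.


|e^{4z^4 − 1}| = e^{Re(4·z^4) + -1} ≤ e^{4|z|^4 + -1} = e^{4r^4 + -1} on |z| = r, so ρ ≤ 4. Choosing z on |z|=r so that 4·z^4 is real positive (always possible by picking arg z appropriately) gives |f(z)| = e^{4r^4 + -1}, matching the bound. The additive constant -1 does not affect log log M(r) ~ 4·log r. Hence ρ = 4.
Therefore ρ = 4.

Order ρ = 4.


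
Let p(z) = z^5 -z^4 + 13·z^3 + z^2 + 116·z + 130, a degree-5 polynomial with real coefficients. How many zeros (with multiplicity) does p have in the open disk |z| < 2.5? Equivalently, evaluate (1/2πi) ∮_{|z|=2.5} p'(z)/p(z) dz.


The zeros of p are: -1, (2 + 3i), (2 - 3i), (-1 + 3i), (-1 - 3i).
Their magnitudes are: 1, 3.606, 3.606, 3.162, 3.162.
Zeros with |z| < R = 2.5: -1.
Count = 1.
By the argument principle, (1/2πi) ∮_{|z|=R} p'(z)/p(z) dz equals exactly this count.

Number of zeros inside |z| < 2.5: 1.


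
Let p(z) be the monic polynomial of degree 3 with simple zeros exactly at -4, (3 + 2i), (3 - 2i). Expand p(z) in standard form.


The polynomial is p(z) = ∏_{α ∈ S} (z − α), where S = {-4, (3 + 2i), (3 - 2i)}.
Expanding the product yields: p(z) = z^3 -2·z^2 -11·z + 52.
Note conjugate pairs combine to real quadratics: (z − (3+2i))(z − (3−2i)) = z² − 6z + 13.
The resulting polynomial has degree 3 and real coefficients as required.

p(z) = z^3 -2·z^2 -11·z + 52.


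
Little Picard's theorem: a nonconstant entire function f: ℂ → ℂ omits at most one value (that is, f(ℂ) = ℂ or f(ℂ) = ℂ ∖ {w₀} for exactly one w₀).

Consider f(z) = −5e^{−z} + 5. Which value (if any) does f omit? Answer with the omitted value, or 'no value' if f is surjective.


Little Picard bounds the complement of f(ℂ) to at most one point.
e^{−z} is never zero on ℂ, so -5·e^{−z} takes every value in ℂ ∖ {0}. Adding 5 shifts the range to ℂ ∖ {5}. Thus f omits exactly the value 5.

Omitted value: 5.


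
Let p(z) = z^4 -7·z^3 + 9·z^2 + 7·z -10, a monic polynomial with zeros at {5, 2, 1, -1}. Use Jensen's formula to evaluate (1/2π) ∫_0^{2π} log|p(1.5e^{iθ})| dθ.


Zeros: -1, 1, 2, 5; r = 1.5.
Inside |z| < r: -1, 1. Outside (|z| ≥ r): 2, 5.
p(0) = -10, so log|p(0)| = log(10) = 2.3026.
Apply Jensen: I(r) = log|p(0)| + Σ_k log(r/|z_k|), summed over zeros inside |z| < r.
  log(r/|z_k|) for z_k = 1: log(1.5/1) = 0.4055
  log(r/|z_k|) for z_k = -1: log(1.5/1) = 0.4055
  Outside zeros (2, 5) contribute nothing to the Jensen sum.
Sum over inside zeros: 0.8109.
I(r) = log|p(0)| + (inside sum) = 2.3026 + 0.8109 = 3.1135.
Note: since some zeros are outside |z| ≤ r, the simplified n·log(r) form does NOT apply — only the inside zeros contribute.

I(r) ≈ 3.1135.


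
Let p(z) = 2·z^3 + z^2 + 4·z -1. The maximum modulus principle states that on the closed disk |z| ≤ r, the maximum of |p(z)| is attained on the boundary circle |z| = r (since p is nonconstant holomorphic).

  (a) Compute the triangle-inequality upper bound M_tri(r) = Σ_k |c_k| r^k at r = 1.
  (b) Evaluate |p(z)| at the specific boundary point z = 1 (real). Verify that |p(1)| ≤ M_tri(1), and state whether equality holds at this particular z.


Coefficients: c_0 = -1, c_1 = 4, c_2 = 1, c_3 = 2. Radius r = 1.
Part (a). Triangle bound: M_tri(r) = Σ_k |c_k| r^k
  = |-1|·1^0 + |4|·1^1 + |1|·1^2 + |2|·1^3
  = 1 + 4 + 1 + 2 = 8.
This bounds M(r) := max_{|z|=r} |p(z)| from above; equality holds iff all terms c_k z^k can be made to align in phase at a single z on |z|=r.
Part (b). At z = 1 (real, on the circle |z| = r):
  p(1) = (-1)·1^0 + (4)·1^1 + (1)·1^2 + (2)·1^3 = 6.
  |p(1)| = 6.
Check: |p(1)| = 6 ≤ 8 = M_tri(1). ✓ Equality does not hold at z = 1 (the coefficients have mixed signs, so the terms do not all align in phase there).

M_tri(1) = 8; |p(1)| = 6; equality at z=1: no.


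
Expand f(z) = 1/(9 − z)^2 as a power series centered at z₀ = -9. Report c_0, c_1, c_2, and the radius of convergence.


Let w = z − z₀, so z = z₀ + w.
Then 9 − z = 9 − (z₀ + w) = (9 − z₀) − w = 18 − w.
f(z) = 1/(18 − w)^2 = (1/(18)^2) · (1 − w/(18))^{−2}.
By the binomial series (1−u)^{−2} = Σ_{n≥0} C(n+1, 1) u^n for |u|<1, with u = w/(18):
  c_n = C(n+1, 1) / (18)^(n+2).
  c_0 = 1/(18)^2 = 1/324.
  c_1 = 2/(18)^3 = 1/2916.
  c_2 = 3/(18)^4 = 1/34992.
The series is valid for |w/d| < 1, i.e. |z − z₀| < |d|.
Radius of convergence: R = |9 − z₀| = |18| = 18 (distance from z₀ to the singularity z = 9).

c_0 = 1/324, c_1 = 1/2916, c_2 = 1/34992; R = 18.


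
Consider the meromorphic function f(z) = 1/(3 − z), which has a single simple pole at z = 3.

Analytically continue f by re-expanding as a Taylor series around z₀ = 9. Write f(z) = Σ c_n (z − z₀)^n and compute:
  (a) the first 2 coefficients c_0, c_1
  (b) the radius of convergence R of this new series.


Let w = z − z₀, so z = z₀ + w.
Then 3 − z = 3 − (z₀ + w) = (3 − z₀) − w = -6 − w.
f(z) = 1/(-6 − w) = (1/(-6)) · 1/(1 − w/(-6)) = Σ_{n≥0} w^n / (-6)^(n+1).
So c_n = 1/(-6)^(n+1):
  c_0 = 1/(-6)^1 = -1/6.
  c_1 = 1/(-6)^2 = 1/36.
The series is valid for |w/d| < 1, i.e. |z − z₀| < |d|.
Radius of convergence: R = |3 − z₀| = |-6| = 6 (distance from z₀ to the singularity z = 3).

c_0 = -1/6, c_1 = 1/36; R = 6.


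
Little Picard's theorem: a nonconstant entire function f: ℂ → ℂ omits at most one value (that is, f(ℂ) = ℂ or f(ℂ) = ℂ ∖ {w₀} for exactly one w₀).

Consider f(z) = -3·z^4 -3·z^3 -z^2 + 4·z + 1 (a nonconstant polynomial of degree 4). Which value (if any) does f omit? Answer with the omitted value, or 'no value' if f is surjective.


Little Picard bounds the complement of f(ℂ) to at most one point.
For every w ∈ ℂ, the equation p(z) − w = 0 is a nonconstant polynomial in z and hence has at least one root by the fundamental theorem of algebra. So p is surjective onto ℂ, omitting no value.

Omitted value: no value.


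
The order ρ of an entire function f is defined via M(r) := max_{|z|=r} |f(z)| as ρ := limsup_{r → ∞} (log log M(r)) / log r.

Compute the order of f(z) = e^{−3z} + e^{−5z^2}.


Each summand is entire of order 1 and 2 respectively (as in the single-exponential case). The order of a sum is at most the max of the orders, so ρ ≤ 2. For the lower bound: on |z|=r choose arg z so that -5z^2 is real positive; then |e^{-5z^2}| = e^{5r^2} while |e^{-3z}| ≤ e^{3r^1} = o(e^{5r^2}). So |f| ≥ e^{5r^2}(1 − o(1)) and ρ ≥ 2. Hence ρ = max(1, 2) = 2.
Therefore ρ = 2.

Order ρ = 2.


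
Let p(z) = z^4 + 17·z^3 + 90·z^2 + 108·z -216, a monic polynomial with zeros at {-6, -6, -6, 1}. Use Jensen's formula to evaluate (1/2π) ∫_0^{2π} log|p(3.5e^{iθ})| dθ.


Zeros: -6, -6, -6, 1; r = 3.5.
Inside |z| < r: 1. Outside (|z| ≥ r): -6, -6, -6.
p(0) = -216, so log|p(0)| = log(216) = 5.3753.
Apply Jensen: I(r) = log|p(0)| + Σ_k log(r/|z_k|), summed over zeros inside |z| < r.
  log(r/|z_k|) for z_k = 1: log(3.5/1) = 1.2528
  Outside zeros (-6, -6, -6) contribute nothing to the Jensen sum.
Sum over inside zeros: 1.2528.
I(r) = log|p(0)| + (inside sum) = 5.3753 + 1.2528 = 6.6280.
Note: since some zeros are outside |z| ≤ r, the simplified n·log(r) form does NOT apply — only the inside zeros contribute.

I(r) ≈ 6.6280.


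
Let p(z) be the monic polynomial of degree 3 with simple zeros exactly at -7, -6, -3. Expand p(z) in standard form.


The polynomial is p(z) = ∏_{α ∈ S} (z − α), where S = {-7, -6, -3}.
Expanding the product yields: p(z) = z^3 + 16·z^2 + 81·z + 126.
The resulting polynomial has degree 3 and real coefficients as required.

p(z) = z^3 + 16·z^2 + 81·z + 126.


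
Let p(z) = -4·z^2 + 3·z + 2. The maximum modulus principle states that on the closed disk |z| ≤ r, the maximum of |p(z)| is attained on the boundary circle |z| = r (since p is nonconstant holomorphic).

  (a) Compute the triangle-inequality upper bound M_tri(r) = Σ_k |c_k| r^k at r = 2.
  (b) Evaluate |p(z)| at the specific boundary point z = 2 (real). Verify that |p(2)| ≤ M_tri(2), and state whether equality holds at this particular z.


Coefficients: c_0 = 2, c_1 = 3, c_2 = -4. Radius r = 2.
Part (a). Triangle bound: M_tri(r) = Σ_k |c_k| r^k
  = |2|·2^0 + |3|·2^1 + |-4|·2^2
  = 2 + 6 + 16 = 24.
This bounds M(r) := max_{|z|=r} |p(z)| from above; equality holds iff all terms c_k z^k can be made to align in phase at a single z on |z|=r.
Part (b). At z = 2 (real, on the circle |z| = r):
  p(2) = (2)·2^0 + (3)·2^1 + (-4)·2^2 = -8.
  |p(2)| = 8.
Check: |p(2)| = 8 ≤ 24 = M_tri(2). ✓ Equality does not hold at z = 2 (the coefficients have mixed signs, so the terms do not all align in phase there).

M_tri(2) = 24; |p(2)| = 8; equality at z=2: no.


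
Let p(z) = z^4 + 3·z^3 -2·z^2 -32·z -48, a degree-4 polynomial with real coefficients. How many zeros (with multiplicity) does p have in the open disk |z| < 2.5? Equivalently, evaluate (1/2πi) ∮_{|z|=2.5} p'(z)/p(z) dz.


The zeros of p are: (-2 + 2i), (-2 - 2i), -2, 3.
Their magnitudes are: 2.828, 2.828, 2, 3.
Zeros with |z| < R = 2.5: -2.
Count = 1.
By the argument principle, (1/2πi) ∮_{|z|=R} p'(z)/p(z) dz equals exactly this count.

Number of zeros inside |z| < 2.5: 1.


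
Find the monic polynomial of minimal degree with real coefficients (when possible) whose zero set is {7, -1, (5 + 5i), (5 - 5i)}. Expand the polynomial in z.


The polynomial is p(z) = ∏_{α ∈ S} (z − α), where S = {7, -1, (5 + 5i), (5 - 5i)}.
Expanding the product yields: p(z) = z^4 -16·z^3 + 103·z^2 -230·z -350.
Note conjugate pairs combine to real quadratics: (z − (5+5i))(z − (5−5i)) = z² − 10z + 50.
The resulting polynomial has degree 4 and real coefficients as required.

p(z) = z^4 -16·z^3 + 103·z^2 -230·z -350.


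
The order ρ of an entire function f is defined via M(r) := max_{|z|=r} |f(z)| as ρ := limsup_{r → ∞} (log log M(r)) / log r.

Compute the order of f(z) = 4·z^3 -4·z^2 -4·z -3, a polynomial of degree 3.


|f(z)| ≤ Σ|c_k|·r^k = O(r^3) as r → ∞. Polynomial growth is O(e^{r^ε}) for every ε > 0 (since r^3/e^{r^ε} → 0), so ρ ≤ ε for all ε > 0, i.e. ρ = 0. Every nonconstant polynomial has order 0.
Therefore ρ = 0.

Order ρ = 0.


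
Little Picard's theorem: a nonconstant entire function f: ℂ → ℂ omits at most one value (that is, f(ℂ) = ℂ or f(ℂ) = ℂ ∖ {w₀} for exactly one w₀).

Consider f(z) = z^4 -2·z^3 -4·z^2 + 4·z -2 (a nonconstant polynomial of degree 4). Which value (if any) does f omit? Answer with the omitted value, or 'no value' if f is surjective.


Little Picard bounds the complement of f(ℂ) to at most one point.
For every w ∈ ℂ, the equation p(z) − w = 0 is a nonconstant polynomial in z and hence has at least one root by the fundamental theorem of algebra. So p is surjective onto ℂ, omitting no value.

Omitted value: no value.


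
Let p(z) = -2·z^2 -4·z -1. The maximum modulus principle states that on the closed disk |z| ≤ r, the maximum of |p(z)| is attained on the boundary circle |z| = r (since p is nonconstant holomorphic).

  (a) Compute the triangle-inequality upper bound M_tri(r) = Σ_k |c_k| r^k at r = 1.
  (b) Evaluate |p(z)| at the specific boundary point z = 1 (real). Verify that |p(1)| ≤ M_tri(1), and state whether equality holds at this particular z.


Coefficients: c_0 = -1, c_1 = -4, c_2 = -2. Radius r = 1.
Part (a). Triangle bound: M_tri(r) = Σ_k |c_k| r^k
  = |-1|·1^0 + |-4|·1^1 + |-2|·1^2
  = 1 + 4 + 2 = 7.
This bounds M(r) := max_{|z|=r} |p(z)| from above; equality holds iff all terms c_k z^k can be made to align in phase at a single z on |z|=r.
Part (b). At z = 1 (real, on the circle |z| = r):
  p(1) = (-1)·1^0 + (-4)·1^1 + (-2)·1^2 = -7.
  |p(1)| = 7.
Since all nonzero coefficients share the same sign, |p(1)| = 7 = M_tri(1); the triangle bound is attained at z = 1, so in fact M(r) = 7.

M_tri(1) = 7; |p(1)| = 7; equality at z=1: yes.


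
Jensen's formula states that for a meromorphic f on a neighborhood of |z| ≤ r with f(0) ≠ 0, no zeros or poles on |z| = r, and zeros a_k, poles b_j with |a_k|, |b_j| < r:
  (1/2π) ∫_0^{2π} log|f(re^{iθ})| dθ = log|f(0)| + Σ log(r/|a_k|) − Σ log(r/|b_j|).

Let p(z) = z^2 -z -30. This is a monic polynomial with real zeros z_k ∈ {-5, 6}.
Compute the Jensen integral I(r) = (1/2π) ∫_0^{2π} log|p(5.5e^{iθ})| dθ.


Zeros: -5, 6; r = 5.5.
Inside |z| < r: -5. Outside (|z| ≥ r): 6.
p(0) = -30, so log|p(0)| = log(30) = 3.4012.
Apply Jensen: I(r) = log|p(0)| + Σ_k log(r/|z_k|), summed over zeros inside |z| < r.
  log(r/|z_k|) for z_k = -5: log(5.5/5) = 0.0953
  Outside zeros (6) contribute nothing to the Jensen sum.
Sum over inside zeros: 0.0953.
I(r) = log|p(0)| + (inside sum) = 3.4012 + 0.0953 = 3.4965.
Note: since some zeros are outside |z| ≤ r, the simplified n·log(r) form does NOT apply — only the inside zeros contribute.

I(r) ≈ 3.4965.


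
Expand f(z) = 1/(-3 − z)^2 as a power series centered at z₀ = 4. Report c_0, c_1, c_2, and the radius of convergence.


Let w = z − z₀, so z = z₀ + w.
Then -3 − z = -3 − (z₀ + w) = (-3 − z₀) − w = -7 − w.
f(z) = 1/(-7 − w)^2 = (1/(-7)^2) · (1 − w/(-7))^{−2}.
By the binomial series (1−u)^{−2} = Σ_{n≥0} C(n+1, 1) u^n for |u|<1, with u = w/(-7):
  c_n = C(n+1, 1) / (-7)^(n+2).
  c_0 = 1/(-7)^2 = 1/49.
  c_1 = 2/(-7)^3 = -2/343.
  c_2 = 3/(-7)^4 = 3/2401.
The series is valid for |w/d| < 1, i.e. |z − z₀| < |d|.
Radius of convergence: R = |-3 − z₀| = |-7| = 7 (distance from z₀ to the singularity z = -3).

c_0 = 1/49, c_1 = -2/343, c_2 = 3/2401; R = 7.


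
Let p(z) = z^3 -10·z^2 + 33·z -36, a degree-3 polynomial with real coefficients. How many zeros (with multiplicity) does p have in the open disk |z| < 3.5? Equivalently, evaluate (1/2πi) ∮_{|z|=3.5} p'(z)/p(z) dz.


The zeros of p are: 3, 3, 4.
Their magnitudes are: 3, 3, 4.
Zeros with |z| < R = 3.5: 3, 3.
Count = 2.
By the argument principle, (1/2πi) ∮_{|z|=R} p'(z)/p(z) dz equals exactly this count.

Number of zeros inside |z| < 3.5: 2.


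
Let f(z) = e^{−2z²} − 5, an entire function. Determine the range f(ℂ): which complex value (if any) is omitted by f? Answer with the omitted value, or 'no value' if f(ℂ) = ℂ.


Little Picard bounds the complement of f(ℂ) to at most one point.
The exponent g(z) = −2z² is a nonconstant polynomial, hence surjective onto ℂ. So e^{g(z)} takes every value in {e^w : w ∈ ℂ} = ℂ ∖ {0}. Adding -5 shifts the range to ℂ ∖ {-5}. f omits exactly -5.

Omitted value: -5.


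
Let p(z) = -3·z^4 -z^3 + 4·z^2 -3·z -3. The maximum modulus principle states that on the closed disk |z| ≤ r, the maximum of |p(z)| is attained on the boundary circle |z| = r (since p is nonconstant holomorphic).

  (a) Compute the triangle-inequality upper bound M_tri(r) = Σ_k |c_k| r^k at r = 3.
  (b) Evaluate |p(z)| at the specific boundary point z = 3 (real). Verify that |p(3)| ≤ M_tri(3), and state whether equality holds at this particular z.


Coefficients: c_0 = -3, c_1 = -3, c_2 = 4, c_3 = -1, c_4 = -3. Radius r = 3.
Part (a). Triangle bound: M_tri(r) = Σ_k |c_k| r^k
  = |-3|·3^0 + |-3|·3^1 + |4|·3^2 + |-1|·3^3 + |-3|·3^4
  = 3 + 9 + 36 + 27 + 243 = 318.
This bounds M(r) := max_{|z|=r} |p(z)| from above; equality holds iff all terms c_k z^k can be made to align in phase at a single z on |z|=r.
Part (b). At z = 3 (real, on the circle |z| = r):
  p(3) = (-3)·3^0 + (-3)·3^1 + (4)·3^2 + (-1)·3^3 + (-3)·3^4 = -246.
  |p(3)| = 246.
Check: |p(3)| = 246 ≤ 318 = M_tri(3). ✓ Equality does not hold at z = 3 (the coefficients have mixed signs, so the terms do not all align in phase there).

M_tri(3) = 318; |p(3)| = 246; equality at z=3: no.


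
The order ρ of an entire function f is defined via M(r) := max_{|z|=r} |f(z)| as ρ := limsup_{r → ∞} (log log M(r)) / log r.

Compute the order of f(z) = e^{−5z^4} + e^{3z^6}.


Each summand is entire of order 4 and 6 respectively (as in the single-exponential case). The order of a sum is at most the max of the orders, so ρ ≤ 6. For the lower bound: on |z|=r choose arg z so that 3z^6 is real positive; then |e^{3z^6}| = e^{3r^6} while |e^{-5z^4}| ≤ e^{5r^4} = o(e^{3r^6}). So |f| ≥ e^{3r^6}(1 − o(1)) and ρ ≥ 6. Hence ρ = max(4, 6) = 6.
Therefore ρ = 6.

Order ρ = 6.


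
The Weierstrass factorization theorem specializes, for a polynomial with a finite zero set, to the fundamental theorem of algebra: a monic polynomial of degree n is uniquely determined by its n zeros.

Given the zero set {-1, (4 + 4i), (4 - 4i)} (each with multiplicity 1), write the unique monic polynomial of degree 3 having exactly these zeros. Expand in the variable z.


The polynomial is p(z) = ∏_{α ∈ S} (z − α), where S = {-1, (4 + 4i), (4 - 4i)}.
Expanding the product yields: p(z) = z^3 -7·z^2 + 24·z + 32.
Note conjugate pairs combine to real quadratics: (z − (4+4i))(z − (4−4i)) = z² − 8z + 32.
The resulting polynomial has degree 3 and real coefficients as required.

p(z) = z^3 -7·z^2 + 24·z + 32.


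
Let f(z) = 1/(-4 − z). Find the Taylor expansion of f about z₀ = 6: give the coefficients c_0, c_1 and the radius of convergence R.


Let w = z − z₀, so z = z₀ + w.
Then -4 − z = -4 − (z₀ + w) = (-4 − z₀) − w = -10 − w.
f(z) = 1/(-10 − w) = (1/(-10)) · 1/(1 − w/(-10)) = Σ_{n≥0} w^n / (-10)^(n+1).
So c_n = 1/(-10)^(n+1):
  c_0 = 1/(-10)^1 = -1/10.
  c_1 = 1/(-10)^2 = 1/100.
The series is valid for |w/d| < 1, i.e. |z − z₀| < |d|.
Radius of convergence: R = |-4 − z₀| = |-10| = 10 (distance from z₀ to the singularity z = -4).

c_0 = -1/10, c_1 = 1/100; R = 10.


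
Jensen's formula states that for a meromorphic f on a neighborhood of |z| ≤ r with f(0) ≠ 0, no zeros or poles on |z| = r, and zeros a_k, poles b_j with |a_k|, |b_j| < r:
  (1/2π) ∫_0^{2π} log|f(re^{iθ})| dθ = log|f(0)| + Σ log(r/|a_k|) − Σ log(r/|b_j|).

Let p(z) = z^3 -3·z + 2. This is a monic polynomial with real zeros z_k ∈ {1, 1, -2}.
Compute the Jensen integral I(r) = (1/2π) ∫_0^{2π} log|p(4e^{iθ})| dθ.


Zeros: -2, 1, 1; r = 4.
Inside |z| < r: -2, 1, 1. Outside (|z| ≥ r): ∅.
p(0) = 2, so log|p(0)| = log(2) = 0.6931.
Apply Jensen: I(r) = log|p(0)| + Σ_k log(r/|z_k|), summed over zeros inside |z| < r.
  log(r/|z_k|) for z_k = 1: log(4/1) = 1.3863
  log(r/|z_k|) for z_k = 1: log(4/1) = 1.3863
  log(r/|z_k|) for z_k = -2: log(4/2) = 0.6931
Sum over inside zeros: 3.4657.
I(r) = log|p(0)| + (inside sum) = 0.6931 + 3.4657 = 4.1589.
Closed form (all zeros inside, monic): I(r) = n·log(r) = 3·log(4) = 4.1589. ✓

I(r) ≈ 4.1589.


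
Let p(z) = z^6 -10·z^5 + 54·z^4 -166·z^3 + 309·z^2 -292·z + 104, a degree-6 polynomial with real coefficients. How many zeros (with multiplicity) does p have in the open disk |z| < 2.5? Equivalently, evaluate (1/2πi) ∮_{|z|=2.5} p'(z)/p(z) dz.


The zeros of p are: 1, (2 + 2i), (2 - 2i), 1, (2 + 3i), (2 - 3i).
Their magnitudes are: 1, 2.828, 2.828, 1, 3.606, 3.606.
Zeros with |z| < R = 2.5: 1, 1.
Count = 2.
By the argument principle, (1/2πi) ∮_{|z|=R} p'(z)/p(z) dz equals exactly this count.

Number of zeros inside |z| < 2.5: 2.


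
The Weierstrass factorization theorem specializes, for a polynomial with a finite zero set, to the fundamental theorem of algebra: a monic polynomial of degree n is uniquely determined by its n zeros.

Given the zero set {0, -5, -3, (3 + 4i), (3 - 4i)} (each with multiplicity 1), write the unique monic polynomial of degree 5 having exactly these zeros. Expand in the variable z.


The polynomial is p(z) = ∏_{α ∈ S} (z − α), where S = {0, -5, -3, (3 + 4i), (3 - 4i)}.
Expanding the product yields: p(z) = z^5 + 2·z^4 -8·z^3 + 110·z^2 + 375·z.
Note conjugate pairs combine to real quadratics: (z − (3+4i))(z − (3−4i)) = z² − 6z + 25.
The resulting polynomial has degree 5 and real coefficients as required.

p(z) = z^5 + 2·z^4 -8·z^3 + 110·z^2 + 375·z.


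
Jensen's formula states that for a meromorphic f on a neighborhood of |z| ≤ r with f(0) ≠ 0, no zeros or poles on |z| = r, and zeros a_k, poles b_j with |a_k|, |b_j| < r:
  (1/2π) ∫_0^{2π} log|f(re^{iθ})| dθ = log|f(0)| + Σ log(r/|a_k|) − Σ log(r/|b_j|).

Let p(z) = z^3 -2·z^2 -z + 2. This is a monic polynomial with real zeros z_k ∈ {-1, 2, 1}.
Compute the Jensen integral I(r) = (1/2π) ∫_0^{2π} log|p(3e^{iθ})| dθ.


Zeros: -1, 1, 2; r = 3.
Inside |z| < r: -1, 1, 2. Outside (|z| ≥ r): ∅.
p(0) = 2, so log|p(0)| = log(2) = 0.6931.
Apply Jensen: I(r) = log|p(0)| + Σ_k log(r/|z_k|), summed over zeros inside |z| < r.
  log(r/|z_k|) for z_k = -1: log(3/1) = 1.0986
  log(r/|z_k|) for z_k = 2: log(3/2) = 0.4055
  log(r/|z_k|) for z_k = 1: log(3/1) = 1.0986
Sum over inside zeros: 2.6027.
I(r) = log|p(0)| + (inside sum) = 0.6931 + 2.6027 = 3.2958.
Closed form (all zeros inside, monic): I(r) = n·log(r) = 3·log(3) = 3.2958. ✓

I(r) ≈ 3.2958.


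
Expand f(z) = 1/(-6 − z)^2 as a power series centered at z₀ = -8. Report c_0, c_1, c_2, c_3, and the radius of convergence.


Let w = z − z₀, so z = z₀ + w.
Then -6 − z = -6 − (z₀ + w) = (-6 − z₀) − w = 2 − w.
f(z) = 1/(2 − w)^2 = (1/(2)^2) · (1 − w/(2))^{−2}.
By the binomial series (1−u)^{−2} = Σ_{n≥0} C(n+1, 1) u^n for |u|<1, with u = w/(2):
  c_n = C(n+1, 1) / (2)^(n+2).
  c_0 = 1/(2)^2 = 1/4.
  c_1 = 2/(2)^3 = 1/4.
  c_2 = 3/(2)^4 = 3/16.
  c_3 = 4/(2)^5 = 1/8.
The series is valid for |w/d| < 1, i.e. |z − z₀| < |d|.
Radius of convergence: R = |-6 − z₀| = |2| = 2 (distance from z₀ to the singularity z = -6).

c_0 = 1/4, c_1 = 1/4, c_2 = 3/16, c_3 = 1/8; R = 2.


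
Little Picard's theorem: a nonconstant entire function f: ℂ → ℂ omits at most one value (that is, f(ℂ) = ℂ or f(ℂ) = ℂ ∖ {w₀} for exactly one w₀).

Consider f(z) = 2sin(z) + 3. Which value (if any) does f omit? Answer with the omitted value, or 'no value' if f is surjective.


Little Picard bounds the complement of f(ℂ) to at most one point.
sin is entire and surjective onto ℂ: for every w ∈ ℂ, sin(ζ) = w has a solution ζ ∈ ℂ (e.g., via the complex inverse arcsin). With ζ = z this gives z = ζ/(1). Then 2·sin(z) takes every value in 2·ℂ = ℂ, and adding 3 is a bijection of ℂ. So f is surjective and omits no value. (Note: only on the real line is sin bounded by [−1, 1].)

Omitted value: no value.


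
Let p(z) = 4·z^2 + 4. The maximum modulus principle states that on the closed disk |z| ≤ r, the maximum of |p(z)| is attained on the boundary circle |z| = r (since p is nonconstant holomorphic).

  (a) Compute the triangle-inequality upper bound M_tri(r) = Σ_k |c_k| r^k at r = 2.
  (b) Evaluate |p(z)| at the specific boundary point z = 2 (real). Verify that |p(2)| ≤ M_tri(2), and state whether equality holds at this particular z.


Coefficients: c_0 = 4, c_1 = 0, c_2 = 4. Radius r = 2.
Part (a). Triangle bound: M_tri(r) = Σ_k |c_k| r^k
  = |4|·2^0 + |0|·2^1 + |4|·2^2
  = 4 + 0 + 16 = 20.
This bounds M(r) := max_{|z|=r} |p(z)| from above; equality holds iff all terms c_k z^k can be made to align in phase at a single z on |z|=r.
Part (b). At z = 2 (real, on the circle |z| = r):
  p(2) = (4)·2^0 + (0)·2^1 + (4)·2^2 = 20.
  |p(2)| = 20.
Since all nonzero coefficients share the same sign, |p(2)| = 20 = M_tri(2); the triangle bound is attained at z = 2, so in fact M(r) = 20.

M_tri(2) = 20; |p(2)| = 20; equality at z=2: yes.


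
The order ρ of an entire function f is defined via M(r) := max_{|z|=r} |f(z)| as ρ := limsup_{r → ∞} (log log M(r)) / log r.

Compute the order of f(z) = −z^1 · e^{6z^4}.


M(r) = max_{|z|=r} |-1|·|z|^1·|e^{6z^4}| = 1·r^1 · e^{6r^4} (the factors attain their maxima compatibly on |z|=r). Then log M(r) = log 1 + 1·log r + 6r^4, dominated by the last term, so log log M(r) ~ 4·log r. The polynomial factor -1z^1 contributes only a log r term and does not affect the order. ρ = 4.
Therefore ρ = 4.

Order ρ = 4.


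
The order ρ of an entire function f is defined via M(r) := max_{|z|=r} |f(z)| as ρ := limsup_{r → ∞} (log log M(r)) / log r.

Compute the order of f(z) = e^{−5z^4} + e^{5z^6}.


Each summand is entire of order 4 and 6 respectively (as in the single-exponential case). The order of a sum is at most the max of the orders, so ρ ≤ 6. For the lower bound: on |z|=r choose arg z so that 5z^6 is real positive; then |e^{5z^6}| = e^{5r^6} while |e^{-5z^4}| ≤ e^{5r^4} = o(e^{5r^6}). So |f| ≥ e^{5r^6}(1 − o(1)) and ρ ≥ 6. Hence ρ = max(4, 6) = 6.
Therefore ρ = 6.

Order ρ = 6.


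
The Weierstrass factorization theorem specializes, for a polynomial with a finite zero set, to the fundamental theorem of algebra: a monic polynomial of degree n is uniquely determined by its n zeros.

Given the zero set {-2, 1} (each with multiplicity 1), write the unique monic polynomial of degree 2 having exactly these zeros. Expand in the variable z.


The polynomial is p(z) = ∏_{α ∈ S} (z − α), where S = {-2, 1}.
Expanding the product yields: p(z) = z^2 + z -2.
The resulting polynomial has degree 2 and real coefficients as required.

p(z) = z^2 + z -2.


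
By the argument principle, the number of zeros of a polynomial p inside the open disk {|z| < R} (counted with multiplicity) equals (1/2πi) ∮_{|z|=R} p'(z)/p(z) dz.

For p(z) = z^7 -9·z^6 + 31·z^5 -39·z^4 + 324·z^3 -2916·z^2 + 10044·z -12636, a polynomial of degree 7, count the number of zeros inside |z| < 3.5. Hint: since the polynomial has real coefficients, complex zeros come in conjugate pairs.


The zeros of p are: 3, (-3 + 3i), (-3 - 3i), (3 + 3i), (3 - 3i), (3 + 2i), (3 - 2i).
Their magnitudes are: 3, 4.243, 4.243, 4.243, 4.243, 3.606, 3.606.
Zeros with |z| < R = 3.5: 3.
Count = 1.
By the argument principle, (1/2πi) ∮_{|z|=R} p'(z)/p(z) dz equals exactly this count.

Number of zeros inside |z| < 3.5: 1.


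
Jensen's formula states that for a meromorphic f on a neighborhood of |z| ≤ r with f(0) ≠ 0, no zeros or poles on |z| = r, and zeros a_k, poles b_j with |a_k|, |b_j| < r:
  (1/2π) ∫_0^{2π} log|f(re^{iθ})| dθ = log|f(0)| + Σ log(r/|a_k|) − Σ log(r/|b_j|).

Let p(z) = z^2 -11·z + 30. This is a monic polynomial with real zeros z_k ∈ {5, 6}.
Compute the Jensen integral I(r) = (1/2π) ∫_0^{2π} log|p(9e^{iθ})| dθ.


Zeros: 5, 6; r = 9.
Inside |z| < r: 5, 6. Outside (|z| ≥ r): ∅.
p(0) = 30, so log|p(0)| = log(30) = 3.4012.
Apply Jensen: I(r) = log|p(0)| + Σ_k log(r/|z_k|), summed over zeros inside |z| < r.
  log(r/|z_k|) for z_k = 5: log(9/5) = 0.5878
  log(r/|z_k|) for z_k = 6: log(9/6) = 0.4055
Sum over inside zeros: 0.9933.
I(r) = log|p(0)| + (inside sum) = 3.4012 + 0.9933 = 4.3944.
Closed form (all zeros inside, monic): I(r) = n·log(r) = 2·log(9) = 4.3944. ✓

I(r) ≈ 4.3944.


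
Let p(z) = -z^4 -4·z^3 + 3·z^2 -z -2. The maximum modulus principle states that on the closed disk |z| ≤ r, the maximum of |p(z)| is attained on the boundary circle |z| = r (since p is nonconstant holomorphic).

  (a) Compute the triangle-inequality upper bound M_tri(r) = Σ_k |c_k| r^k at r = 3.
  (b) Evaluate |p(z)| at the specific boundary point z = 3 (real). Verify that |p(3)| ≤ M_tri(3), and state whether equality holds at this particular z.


Coefficients: c_0 = -2, c_1 = -1, c_2 = 3, c_3 = -4, c_4 = -1. Radius r = 3.
Part (a). Triangle bound: M_tri(r) = Σ_k |c_k| r^k
  = |-2|·3^0 + |-1|·3^1 + |3|·3^2 + |-4|·3^3 + |-1|·3^4
  = 2 + 3 + 27 + 108 + 81 = 221.
This bounds M(r) := max_{|z|=r} |p(z)| from above; equality holds iff all terms c_k z^k can be made to align in phase at a single z on |z|=r.
Part (b). At z = 3 (real, on the circle |z| = r):
  p(3) = (-2)·3^0 + (-1)·3^1 + (3)·3^2 + (-4)·3^3 + (-1)·3^4 = -167.
  |p(3)| = 167.
Check: |p(3)| = 167 ≤ 221 = M_tri(3). ✓ Equality does not hold at z = 3 (the coefficients have mixed signs, so the terms do not all align in phase there).

M_tri(3) = 221; |p(3)| = 167; equality at z=3: no.


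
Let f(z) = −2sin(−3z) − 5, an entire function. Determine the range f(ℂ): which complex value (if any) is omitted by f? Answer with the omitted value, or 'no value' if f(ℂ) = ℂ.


Little Picard bounds the complement of f(ℂ) to at most one point.
sin is entire and surjective onto ℂ: for every w ∈ ℂ, sin(ζ) = w has a solution ζ ∈ ℂ (e.g., via the complex inverse arcsin). With ζ = −3z this gives z = ζ/(-3). Then -2·sin(−3z) takes every value in -2·ℂ = ℂ, and adding -5 is a bijection of ℂ. So f is surjective and omits no value. (Note: only on the real line is sin bounded by [−1, 1].)

Omitted value: no value.


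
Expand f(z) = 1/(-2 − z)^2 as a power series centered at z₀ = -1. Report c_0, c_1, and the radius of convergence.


Let w = z − z₀, so z = z₀ + w.
Then -2 − z = -2 − (z₀ + w) = (-2 − z₀) − w = -1 − w.
f(z) = 1/(-1 − w)^2 = (1/(-1)^2) · (1 − w/(-1))^{−2}.
By the binomial series (1−u)^{−2} = Σ_{n≥0} C(n+1, 1) u^n for |u|<1, with u = w/(-1):
  c_n = C(n+1, 1) / (-1)^(n+2).
  c_0 = 1/(-1)^2 = 1.
  c_1 = 2/(-1)^3 = -2.
The series is valid for |w/d| < 1, i.e. |z − z₀| < |d|.
Radius of convergence: R = |-2 − z₀| = |-1| = 1 (distance from z₀ to the singularity z = -2).

c_0 = 1, c_1 = -2; R = 1.
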